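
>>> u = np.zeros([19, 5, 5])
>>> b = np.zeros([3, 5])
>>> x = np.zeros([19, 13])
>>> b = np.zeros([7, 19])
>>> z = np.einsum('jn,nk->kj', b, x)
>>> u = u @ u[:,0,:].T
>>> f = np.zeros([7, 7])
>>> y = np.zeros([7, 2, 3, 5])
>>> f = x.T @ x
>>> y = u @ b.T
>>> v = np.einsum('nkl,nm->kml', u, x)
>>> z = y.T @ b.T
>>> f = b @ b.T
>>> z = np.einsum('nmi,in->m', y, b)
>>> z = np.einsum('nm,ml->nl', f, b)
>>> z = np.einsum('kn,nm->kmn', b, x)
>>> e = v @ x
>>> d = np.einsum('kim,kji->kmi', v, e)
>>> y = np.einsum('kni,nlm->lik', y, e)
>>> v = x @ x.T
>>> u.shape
(19, 5, 19)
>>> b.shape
(7, 19)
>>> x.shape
(19, 13)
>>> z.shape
(7, 13, 19)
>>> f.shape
(7, 7)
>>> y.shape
(13, 7, 19)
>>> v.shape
(19, 19)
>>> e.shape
(5, 13, 13)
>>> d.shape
(5, 19, 13)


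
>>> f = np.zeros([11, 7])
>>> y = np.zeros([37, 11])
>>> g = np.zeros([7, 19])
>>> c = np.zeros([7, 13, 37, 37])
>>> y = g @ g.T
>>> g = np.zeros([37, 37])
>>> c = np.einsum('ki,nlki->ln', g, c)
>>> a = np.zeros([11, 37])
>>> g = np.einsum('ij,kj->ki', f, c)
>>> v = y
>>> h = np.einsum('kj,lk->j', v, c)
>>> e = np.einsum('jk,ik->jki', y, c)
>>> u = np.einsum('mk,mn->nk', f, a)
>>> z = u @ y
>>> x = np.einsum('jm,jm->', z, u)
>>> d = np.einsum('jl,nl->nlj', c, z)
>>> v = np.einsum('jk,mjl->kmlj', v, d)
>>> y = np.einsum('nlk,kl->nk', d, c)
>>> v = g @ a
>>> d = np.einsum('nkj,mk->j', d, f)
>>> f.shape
(11, 7)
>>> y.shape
(37, 13)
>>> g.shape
(13, 11)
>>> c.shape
(13, 7)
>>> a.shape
(11, 37)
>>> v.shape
(13, 37)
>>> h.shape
(7,)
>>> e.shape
(7, 7, 13)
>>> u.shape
(37, 7)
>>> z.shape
(37, 7)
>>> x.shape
()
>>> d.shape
(13,)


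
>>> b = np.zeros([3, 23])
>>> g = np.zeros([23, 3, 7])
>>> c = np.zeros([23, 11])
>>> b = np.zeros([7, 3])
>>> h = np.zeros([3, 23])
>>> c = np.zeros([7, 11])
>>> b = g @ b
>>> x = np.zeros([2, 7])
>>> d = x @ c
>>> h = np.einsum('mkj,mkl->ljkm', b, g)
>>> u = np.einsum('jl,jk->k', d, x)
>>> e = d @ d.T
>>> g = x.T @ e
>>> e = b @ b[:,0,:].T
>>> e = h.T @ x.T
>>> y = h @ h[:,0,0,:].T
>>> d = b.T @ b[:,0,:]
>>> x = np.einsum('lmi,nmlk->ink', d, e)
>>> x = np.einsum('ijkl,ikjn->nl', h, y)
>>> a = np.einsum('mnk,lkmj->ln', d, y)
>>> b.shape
(23, 3, 3)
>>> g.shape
(7, 2)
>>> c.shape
(7, 11)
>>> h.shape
(7, 3, 3, 23)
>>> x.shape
(7, 23)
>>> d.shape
(3, 3, 3)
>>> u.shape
(7,)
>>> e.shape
(23, 3, 3, 2)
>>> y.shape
(7, 3, 3, 7)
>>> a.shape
(7, 3)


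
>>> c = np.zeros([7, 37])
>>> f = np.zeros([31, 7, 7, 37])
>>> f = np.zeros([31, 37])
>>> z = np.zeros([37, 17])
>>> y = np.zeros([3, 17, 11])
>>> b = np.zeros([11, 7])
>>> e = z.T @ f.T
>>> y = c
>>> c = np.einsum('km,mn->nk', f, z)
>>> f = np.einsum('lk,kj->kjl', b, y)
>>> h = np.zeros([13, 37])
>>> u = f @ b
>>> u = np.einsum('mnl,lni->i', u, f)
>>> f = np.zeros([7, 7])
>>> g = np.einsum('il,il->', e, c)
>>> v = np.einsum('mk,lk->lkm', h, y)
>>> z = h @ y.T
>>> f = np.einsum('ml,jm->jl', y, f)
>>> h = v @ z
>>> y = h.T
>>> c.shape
(17, 31)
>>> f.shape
(7, 37)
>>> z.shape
(13, 7)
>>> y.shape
(7, 37, 7)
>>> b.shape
(11, 7)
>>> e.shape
(17, 31)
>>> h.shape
(7, 37, 7)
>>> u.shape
(11,)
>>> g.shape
()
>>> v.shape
(7, 37, 13)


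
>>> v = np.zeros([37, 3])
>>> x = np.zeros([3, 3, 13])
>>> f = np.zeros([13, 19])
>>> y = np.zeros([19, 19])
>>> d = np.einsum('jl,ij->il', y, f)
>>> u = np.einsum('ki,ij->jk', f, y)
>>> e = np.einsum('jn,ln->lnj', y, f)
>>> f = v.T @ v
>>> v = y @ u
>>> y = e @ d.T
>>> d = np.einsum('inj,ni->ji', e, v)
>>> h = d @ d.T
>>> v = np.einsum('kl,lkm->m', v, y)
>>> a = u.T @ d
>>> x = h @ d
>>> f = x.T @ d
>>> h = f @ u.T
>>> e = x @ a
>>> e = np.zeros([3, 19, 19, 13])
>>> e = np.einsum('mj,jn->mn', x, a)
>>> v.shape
(13,)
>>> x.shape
(19, 13)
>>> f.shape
(13, 13)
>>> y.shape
(13, 19, 13)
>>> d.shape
(19, 13)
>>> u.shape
(19, 13)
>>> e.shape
(19, 13)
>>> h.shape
(13, 19)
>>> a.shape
(13, 13)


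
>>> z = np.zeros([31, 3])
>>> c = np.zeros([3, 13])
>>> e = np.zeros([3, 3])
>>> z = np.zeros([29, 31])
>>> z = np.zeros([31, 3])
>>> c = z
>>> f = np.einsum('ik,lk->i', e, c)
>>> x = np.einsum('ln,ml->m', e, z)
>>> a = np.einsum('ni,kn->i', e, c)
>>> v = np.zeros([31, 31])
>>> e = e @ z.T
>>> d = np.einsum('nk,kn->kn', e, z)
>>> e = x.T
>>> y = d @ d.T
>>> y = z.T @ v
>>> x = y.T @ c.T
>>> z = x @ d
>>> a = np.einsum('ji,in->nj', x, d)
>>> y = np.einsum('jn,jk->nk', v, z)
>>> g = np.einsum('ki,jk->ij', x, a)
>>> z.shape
(31, 3)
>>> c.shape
(31, 3)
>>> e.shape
(31,)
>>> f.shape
(3,)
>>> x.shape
(31, 31)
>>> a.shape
(3, 31)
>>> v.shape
(31, 31)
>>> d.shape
(31, 3)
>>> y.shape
(31, 3)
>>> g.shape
(31, 3)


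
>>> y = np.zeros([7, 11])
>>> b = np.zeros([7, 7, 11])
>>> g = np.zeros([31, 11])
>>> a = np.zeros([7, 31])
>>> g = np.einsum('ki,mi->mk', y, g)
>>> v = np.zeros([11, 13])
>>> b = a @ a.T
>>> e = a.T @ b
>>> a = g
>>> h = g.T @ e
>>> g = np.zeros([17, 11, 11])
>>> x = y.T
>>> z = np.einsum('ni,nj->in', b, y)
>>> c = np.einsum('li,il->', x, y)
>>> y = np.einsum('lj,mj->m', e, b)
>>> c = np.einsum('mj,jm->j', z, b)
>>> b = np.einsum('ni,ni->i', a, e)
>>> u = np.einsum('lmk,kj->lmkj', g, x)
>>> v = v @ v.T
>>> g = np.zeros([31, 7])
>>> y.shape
(7,)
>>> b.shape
(7,)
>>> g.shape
(31, 7)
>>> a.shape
(31, 7)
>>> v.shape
(11, 11)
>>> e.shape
(31, 7)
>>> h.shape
(7, 7)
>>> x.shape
(11, 7)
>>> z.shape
(7, 7)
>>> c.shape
(7,)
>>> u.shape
(17, 11, 11, 7)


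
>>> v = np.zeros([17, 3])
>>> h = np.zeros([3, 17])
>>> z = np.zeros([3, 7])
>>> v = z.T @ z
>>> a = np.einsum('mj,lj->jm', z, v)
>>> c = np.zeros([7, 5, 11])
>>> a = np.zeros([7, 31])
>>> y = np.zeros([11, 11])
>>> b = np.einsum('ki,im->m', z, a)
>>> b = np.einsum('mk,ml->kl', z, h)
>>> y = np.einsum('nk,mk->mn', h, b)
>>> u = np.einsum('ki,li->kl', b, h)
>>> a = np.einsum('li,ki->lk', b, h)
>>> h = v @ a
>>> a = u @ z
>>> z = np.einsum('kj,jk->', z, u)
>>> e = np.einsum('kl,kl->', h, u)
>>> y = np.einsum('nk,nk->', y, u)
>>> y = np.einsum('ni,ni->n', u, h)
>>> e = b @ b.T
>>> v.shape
(7, 7)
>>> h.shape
(7, 3)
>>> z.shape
()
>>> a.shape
(7, 7)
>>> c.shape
(7, 5, 11)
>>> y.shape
(7,)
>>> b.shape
(7, 17)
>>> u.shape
(7, 3)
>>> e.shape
(7, 7)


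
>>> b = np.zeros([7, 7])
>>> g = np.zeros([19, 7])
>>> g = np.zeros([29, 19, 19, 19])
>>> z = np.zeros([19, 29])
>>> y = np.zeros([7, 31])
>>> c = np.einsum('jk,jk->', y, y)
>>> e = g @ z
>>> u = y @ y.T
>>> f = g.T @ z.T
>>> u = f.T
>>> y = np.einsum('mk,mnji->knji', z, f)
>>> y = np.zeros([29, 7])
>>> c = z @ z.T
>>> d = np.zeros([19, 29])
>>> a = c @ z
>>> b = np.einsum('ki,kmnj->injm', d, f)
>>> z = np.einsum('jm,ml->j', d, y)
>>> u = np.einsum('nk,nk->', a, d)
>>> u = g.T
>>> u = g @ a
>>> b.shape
(29, 19, 19, 19)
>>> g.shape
(29, 19, 19, 19)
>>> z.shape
(19,)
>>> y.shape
(29, 7)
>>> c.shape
(19, 19)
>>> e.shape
(29, 19, 19, 29)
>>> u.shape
(29, 19, 19, 29)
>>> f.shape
(19, 19, 19, 19)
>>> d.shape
(19, 29)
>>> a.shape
(19, 29)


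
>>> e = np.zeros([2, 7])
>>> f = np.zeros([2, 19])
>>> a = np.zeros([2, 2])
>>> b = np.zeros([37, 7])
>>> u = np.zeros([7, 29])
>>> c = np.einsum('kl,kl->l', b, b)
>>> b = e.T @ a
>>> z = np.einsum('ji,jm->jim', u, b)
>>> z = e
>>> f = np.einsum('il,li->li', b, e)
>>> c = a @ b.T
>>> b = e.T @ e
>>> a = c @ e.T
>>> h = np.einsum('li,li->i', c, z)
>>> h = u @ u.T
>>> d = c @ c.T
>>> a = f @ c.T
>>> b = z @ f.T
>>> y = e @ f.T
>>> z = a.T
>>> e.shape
(2, 7)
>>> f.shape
(2, 7)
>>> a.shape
(2, 2)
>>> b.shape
(2, 2)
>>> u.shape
(7, 29)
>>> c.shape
(2, 7)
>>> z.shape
(2, 2)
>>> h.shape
(7, 7)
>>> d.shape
(2, 2)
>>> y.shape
(2, 2)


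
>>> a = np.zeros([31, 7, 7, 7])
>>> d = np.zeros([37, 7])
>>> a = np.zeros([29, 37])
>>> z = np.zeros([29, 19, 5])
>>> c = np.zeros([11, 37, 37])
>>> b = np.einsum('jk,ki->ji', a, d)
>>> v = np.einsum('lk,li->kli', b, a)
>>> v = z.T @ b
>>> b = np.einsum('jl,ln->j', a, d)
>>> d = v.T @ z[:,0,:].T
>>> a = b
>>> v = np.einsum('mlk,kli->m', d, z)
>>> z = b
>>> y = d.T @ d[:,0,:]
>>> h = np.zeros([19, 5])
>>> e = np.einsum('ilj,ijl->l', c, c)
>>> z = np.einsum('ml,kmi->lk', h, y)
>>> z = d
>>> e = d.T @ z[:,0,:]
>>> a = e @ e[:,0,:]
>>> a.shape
(29, 19, 29)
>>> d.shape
(7, 19, 29)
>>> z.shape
(7, 19, 29)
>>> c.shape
(11, 37, 37)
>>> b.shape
(29,)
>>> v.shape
(7,)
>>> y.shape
(29, 19, 29)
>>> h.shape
(19, 5)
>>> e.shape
(29, 19, 29)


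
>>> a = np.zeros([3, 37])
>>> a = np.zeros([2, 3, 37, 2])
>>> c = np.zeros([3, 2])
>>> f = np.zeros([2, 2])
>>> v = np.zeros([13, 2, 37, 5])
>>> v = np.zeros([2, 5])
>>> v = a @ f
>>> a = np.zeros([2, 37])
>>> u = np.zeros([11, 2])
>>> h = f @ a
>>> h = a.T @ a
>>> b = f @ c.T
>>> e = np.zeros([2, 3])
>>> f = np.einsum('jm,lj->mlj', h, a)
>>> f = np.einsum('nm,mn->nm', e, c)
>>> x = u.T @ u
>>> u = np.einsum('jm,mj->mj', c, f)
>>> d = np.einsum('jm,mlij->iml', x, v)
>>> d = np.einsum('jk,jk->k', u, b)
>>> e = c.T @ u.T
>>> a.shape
(2, 37)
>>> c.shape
(3, 2)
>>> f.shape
(2, 3)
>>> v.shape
(2, 3, 37, 2)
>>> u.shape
(2, 3)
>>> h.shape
(37, 37)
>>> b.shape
(2, 3)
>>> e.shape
(2, 2)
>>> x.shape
(2, 2)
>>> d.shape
(3,)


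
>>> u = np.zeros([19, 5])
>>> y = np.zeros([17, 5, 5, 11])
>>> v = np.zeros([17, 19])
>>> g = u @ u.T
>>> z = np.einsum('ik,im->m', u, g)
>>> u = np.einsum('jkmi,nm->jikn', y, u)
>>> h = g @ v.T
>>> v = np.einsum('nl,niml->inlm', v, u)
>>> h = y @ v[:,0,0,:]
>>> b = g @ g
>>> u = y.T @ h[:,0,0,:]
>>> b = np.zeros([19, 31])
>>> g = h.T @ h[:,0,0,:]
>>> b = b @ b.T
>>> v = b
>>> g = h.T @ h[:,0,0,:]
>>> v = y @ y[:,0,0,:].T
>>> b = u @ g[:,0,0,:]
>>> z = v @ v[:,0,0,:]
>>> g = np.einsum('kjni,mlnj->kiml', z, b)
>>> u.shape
(11, 5, 5, 5)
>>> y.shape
(17, 5, 5, 11)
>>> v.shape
(17, 5, 5, 17)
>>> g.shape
(17, 17, 11, 5)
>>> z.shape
(17, 5, 5, 17)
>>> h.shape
(17, 5, 5, 5)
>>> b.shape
(11, 5, 5, 5)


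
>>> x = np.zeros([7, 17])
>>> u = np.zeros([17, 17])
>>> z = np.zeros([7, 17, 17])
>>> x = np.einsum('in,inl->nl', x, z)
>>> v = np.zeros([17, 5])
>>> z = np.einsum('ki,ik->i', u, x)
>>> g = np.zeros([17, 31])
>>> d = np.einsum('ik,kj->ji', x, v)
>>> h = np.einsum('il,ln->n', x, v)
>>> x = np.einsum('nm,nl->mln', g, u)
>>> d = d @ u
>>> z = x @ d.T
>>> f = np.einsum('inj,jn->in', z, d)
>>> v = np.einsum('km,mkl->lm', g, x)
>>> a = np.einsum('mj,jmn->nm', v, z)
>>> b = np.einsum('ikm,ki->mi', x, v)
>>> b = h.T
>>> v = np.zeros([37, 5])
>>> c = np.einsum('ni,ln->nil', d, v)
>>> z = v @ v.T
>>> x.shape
(31, 17, 17)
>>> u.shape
(17, 17)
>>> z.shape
(37, 37)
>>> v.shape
(37, 5)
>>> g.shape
(17, 31)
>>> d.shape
(5, 17)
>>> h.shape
(5,)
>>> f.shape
(31, 17)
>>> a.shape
(5, 17)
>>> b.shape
(5,)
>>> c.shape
(5, 17, 37)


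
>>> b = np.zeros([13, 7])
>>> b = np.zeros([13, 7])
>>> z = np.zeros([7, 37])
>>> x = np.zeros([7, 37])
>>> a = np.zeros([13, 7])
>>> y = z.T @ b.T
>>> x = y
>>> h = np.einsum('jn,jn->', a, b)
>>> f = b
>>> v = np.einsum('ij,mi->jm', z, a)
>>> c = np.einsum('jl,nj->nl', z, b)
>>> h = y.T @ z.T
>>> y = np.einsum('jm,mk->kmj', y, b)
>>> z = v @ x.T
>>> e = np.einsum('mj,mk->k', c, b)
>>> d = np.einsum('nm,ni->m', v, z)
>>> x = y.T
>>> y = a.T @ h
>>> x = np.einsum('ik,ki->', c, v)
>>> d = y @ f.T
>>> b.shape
(13, 7)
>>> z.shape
(37, 37)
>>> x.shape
()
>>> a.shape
(13, 7)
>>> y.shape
(7, 7)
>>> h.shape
(13, 7)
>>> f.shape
(13, 7)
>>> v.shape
(37, 13)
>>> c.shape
(13, 37)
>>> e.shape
(7,)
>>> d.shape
(7, 13)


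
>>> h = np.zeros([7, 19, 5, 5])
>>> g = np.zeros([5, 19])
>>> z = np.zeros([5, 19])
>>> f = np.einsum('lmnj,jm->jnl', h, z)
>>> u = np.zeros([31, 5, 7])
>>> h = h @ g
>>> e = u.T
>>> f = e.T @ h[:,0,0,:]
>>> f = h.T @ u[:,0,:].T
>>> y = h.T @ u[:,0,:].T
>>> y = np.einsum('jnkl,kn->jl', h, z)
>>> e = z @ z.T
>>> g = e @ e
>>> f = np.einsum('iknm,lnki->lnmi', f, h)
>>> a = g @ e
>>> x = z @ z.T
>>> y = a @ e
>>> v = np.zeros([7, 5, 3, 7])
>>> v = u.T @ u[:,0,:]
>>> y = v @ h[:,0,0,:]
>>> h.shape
(7, 19, 5, 19)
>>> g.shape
(5, 5)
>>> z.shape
(5, 19)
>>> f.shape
(7, 19, 31, 19)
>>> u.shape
(31, 5, 7)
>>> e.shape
(5, 5)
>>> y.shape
(7, 5, 19)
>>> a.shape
(5, 5)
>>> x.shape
(5, 5)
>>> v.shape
(7, 5, 7)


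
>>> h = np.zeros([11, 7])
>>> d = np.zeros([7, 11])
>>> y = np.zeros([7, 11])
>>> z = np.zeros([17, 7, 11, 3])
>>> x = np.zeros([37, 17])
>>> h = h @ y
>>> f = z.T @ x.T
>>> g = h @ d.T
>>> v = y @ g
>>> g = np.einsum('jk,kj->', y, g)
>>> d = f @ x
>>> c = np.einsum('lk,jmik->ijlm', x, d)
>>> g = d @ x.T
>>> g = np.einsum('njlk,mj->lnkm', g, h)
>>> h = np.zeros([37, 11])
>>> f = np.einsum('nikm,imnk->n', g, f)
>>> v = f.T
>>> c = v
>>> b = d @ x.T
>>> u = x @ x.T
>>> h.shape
(37, 11)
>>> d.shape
(3, 11, 7, 17)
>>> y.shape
(7, 11)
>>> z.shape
(17, 7, 11, 3)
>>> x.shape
(37, 17)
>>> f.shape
(7,)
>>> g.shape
(7, 3, 37, 11)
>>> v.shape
(7,)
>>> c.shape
(7,)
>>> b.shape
(3, 11, 7, 37)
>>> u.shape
(37, 37)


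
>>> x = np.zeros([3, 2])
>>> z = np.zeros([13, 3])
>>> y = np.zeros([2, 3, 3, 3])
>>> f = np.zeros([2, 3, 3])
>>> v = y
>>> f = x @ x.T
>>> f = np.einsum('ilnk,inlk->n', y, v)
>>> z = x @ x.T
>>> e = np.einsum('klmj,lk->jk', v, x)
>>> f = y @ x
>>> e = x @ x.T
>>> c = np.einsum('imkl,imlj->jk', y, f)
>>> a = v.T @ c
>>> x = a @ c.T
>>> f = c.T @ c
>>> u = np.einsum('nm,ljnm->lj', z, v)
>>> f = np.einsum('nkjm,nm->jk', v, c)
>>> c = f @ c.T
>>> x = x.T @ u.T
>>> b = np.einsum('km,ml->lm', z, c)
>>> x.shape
(2, 3, 3, 2)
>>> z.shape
(3, 3)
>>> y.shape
(2, 3, 3, 3)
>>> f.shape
(3, 3)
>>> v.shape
(2, 3, 3, 3)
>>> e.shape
(3, 3)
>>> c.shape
(3, 2)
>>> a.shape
(3, 3, 3, 3)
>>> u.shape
(2, 3)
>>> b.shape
(2, 3)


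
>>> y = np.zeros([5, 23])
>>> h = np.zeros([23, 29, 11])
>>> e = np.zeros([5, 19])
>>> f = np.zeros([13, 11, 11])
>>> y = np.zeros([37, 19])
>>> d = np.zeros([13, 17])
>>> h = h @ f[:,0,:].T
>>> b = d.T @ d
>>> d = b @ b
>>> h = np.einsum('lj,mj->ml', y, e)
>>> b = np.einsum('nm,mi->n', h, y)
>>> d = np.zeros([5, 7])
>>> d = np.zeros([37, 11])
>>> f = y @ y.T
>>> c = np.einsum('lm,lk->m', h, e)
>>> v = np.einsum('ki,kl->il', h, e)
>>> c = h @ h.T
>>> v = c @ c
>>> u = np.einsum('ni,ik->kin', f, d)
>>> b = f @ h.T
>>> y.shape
(37, 19)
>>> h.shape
(5, 37)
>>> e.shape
(5, 19)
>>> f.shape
(37, 37)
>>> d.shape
(37, 11)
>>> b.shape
(37, 5)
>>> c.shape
(5, 5)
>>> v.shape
(5, 5)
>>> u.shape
(11, 37, 37)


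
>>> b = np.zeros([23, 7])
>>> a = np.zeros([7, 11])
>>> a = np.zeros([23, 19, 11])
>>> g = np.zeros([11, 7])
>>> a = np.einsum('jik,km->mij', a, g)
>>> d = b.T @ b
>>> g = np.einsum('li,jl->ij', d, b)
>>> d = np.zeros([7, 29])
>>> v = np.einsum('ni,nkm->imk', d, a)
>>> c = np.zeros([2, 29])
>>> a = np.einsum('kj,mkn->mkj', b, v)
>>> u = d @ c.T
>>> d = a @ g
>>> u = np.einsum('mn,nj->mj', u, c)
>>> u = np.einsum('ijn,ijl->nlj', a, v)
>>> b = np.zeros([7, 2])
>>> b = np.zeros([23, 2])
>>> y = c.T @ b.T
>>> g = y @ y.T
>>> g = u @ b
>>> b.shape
(23, 2)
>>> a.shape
(29, 23, 7)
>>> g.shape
(7, 19, 2)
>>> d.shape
(29, 23, 23)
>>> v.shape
(29, 23, 19)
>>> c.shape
(2, 29)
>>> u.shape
(7, 19, 23)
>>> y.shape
(29, 23)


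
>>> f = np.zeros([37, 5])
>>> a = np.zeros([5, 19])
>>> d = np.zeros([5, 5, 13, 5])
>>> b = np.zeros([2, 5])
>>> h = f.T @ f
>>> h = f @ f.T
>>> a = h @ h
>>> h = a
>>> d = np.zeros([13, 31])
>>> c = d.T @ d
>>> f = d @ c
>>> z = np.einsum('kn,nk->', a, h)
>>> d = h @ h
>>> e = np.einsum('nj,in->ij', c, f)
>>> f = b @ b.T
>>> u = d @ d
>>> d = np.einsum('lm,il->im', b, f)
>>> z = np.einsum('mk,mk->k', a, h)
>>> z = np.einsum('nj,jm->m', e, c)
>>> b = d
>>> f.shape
(2, 2)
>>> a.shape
(37, 37)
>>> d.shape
(2, 5)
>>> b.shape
(2, 5)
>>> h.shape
(37, 37)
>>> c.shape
(31, 31)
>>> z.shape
(31,)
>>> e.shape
(13, 31)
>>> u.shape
(37, 37)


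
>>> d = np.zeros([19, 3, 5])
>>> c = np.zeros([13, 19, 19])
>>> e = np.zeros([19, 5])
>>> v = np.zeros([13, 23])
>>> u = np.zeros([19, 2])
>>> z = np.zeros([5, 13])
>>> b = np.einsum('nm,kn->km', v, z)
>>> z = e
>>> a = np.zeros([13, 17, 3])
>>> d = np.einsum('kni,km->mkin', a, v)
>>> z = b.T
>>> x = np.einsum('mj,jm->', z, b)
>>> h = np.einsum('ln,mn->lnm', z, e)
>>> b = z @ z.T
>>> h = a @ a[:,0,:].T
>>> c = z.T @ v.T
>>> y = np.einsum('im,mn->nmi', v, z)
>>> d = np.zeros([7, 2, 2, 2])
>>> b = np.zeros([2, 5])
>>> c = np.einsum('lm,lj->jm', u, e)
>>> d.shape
(7, 2, 2, 2)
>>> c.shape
(5, 2)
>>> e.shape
(19, 5)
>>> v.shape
(13, 23)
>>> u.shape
(19, 2)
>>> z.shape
(23, 5)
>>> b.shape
(2, 5)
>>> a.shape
(13, 17, 3)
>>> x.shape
()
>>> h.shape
(13, 17, 13)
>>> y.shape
(5, 23, 13)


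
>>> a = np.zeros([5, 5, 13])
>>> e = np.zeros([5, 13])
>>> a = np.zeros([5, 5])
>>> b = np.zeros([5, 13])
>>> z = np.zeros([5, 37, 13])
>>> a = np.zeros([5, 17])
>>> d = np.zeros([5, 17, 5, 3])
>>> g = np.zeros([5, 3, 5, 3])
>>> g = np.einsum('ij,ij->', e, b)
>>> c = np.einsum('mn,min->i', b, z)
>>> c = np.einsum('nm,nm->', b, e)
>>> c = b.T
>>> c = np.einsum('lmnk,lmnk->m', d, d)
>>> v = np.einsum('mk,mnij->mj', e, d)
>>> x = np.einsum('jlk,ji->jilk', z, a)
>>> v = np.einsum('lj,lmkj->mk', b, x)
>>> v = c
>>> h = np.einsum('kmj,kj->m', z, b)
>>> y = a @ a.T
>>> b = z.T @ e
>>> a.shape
(5, 17)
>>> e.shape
(5, 13)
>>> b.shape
(13, 37, 13)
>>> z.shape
(5, 37, 13)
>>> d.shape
(5, 17, 5, 3)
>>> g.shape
()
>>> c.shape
(17,)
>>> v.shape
(17,)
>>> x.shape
(5, 17, 37, 13)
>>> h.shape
(37,)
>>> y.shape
(5, 5)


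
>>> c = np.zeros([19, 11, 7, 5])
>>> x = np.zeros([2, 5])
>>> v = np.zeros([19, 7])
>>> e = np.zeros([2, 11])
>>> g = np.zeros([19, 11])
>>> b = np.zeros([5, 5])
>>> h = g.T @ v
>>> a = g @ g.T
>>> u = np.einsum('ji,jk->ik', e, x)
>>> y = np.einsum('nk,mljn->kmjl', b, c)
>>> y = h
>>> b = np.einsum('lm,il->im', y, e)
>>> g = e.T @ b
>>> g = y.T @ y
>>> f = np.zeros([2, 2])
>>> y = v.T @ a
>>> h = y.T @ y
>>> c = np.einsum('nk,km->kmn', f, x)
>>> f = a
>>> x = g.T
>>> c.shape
(2, 5, 2)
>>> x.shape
(7, 7)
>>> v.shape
(19, 7)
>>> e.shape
(2, 11)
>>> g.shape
(7, 7)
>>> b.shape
(2, 7)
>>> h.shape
(19, 19)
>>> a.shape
(19, 19)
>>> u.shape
(11, 5)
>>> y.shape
(7, 19)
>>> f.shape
(19, 19)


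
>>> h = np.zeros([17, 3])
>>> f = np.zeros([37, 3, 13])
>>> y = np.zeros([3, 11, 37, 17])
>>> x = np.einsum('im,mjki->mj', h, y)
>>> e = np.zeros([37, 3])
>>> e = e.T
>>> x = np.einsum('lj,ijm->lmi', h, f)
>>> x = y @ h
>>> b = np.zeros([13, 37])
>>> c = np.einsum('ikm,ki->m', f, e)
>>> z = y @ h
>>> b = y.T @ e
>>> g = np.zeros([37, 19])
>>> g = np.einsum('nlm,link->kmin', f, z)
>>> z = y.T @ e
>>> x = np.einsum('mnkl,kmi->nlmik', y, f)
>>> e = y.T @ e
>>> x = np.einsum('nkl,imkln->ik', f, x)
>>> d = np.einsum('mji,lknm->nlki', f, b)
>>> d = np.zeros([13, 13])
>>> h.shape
(17, 3)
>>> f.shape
(37, 3, 13)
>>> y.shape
(3, 11, 37, 17)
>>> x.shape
(11, 3)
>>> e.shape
(17, 37, 11, 37)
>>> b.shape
(17, 37, 11, 37)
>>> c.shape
(13,)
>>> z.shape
(17, 37, 11, 37)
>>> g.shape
(3, 13, 11, 37)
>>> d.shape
(13, 13)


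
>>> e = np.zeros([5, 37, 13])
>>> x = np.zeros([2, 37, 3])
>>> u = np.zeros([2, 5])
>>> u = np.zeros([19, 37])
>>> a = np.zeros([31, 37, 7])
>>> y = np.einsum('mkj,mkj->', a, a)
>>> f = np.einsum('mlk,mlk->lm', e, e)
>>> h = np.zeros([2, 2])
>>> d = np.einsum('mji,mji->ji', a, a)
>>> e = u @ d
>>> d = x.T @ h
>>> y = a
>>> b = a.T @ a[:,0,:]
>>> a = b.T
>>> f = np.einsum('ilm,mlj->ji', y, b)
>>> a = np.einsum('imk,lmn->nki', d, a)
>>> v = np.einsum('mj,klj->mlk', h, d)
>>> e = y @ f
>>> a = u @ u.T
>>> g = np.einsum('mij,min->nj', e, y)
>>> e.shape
(31, 37, 31)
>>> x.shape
(2, 37, 3)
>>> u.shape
(19, 37)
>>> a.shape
(19, 19)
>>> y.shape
(31, 37, 7)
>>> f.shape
(7, 31)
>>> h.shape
(2, 2)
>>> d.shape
(3, 37, 2)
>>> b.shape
(7, 37, 7)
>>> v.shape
(2, 37, 3)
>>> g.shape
(7, 31)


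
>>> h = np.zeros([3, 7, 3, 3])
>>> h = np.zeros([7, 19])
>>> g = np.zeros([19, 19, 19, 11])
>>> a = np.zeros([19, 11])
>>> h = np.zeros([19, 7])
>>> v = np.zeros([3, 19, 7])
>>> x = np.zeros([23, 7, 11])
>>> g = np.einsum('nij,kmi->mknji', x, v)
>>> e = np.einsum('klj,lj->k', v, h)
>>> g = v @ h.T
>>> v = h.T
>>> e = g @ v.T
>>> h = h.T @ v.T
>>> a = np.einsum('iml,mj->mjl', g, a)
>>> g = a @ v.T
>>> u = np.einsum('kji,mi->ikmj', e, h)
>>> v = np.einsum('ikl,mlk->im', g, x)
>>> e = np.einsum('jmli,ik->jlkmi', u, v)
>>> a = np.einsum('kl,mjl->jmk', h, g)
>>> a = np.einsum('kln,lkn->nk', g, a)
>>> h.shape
(7, 7)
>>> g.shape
(19, 11, 7)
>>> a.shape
(7, 19)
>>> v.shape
(19, 23)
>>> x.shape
(23, 7, 11)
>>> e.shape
(7, 7, 23, 3, 19)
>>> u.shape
(7, 3, 7, 19)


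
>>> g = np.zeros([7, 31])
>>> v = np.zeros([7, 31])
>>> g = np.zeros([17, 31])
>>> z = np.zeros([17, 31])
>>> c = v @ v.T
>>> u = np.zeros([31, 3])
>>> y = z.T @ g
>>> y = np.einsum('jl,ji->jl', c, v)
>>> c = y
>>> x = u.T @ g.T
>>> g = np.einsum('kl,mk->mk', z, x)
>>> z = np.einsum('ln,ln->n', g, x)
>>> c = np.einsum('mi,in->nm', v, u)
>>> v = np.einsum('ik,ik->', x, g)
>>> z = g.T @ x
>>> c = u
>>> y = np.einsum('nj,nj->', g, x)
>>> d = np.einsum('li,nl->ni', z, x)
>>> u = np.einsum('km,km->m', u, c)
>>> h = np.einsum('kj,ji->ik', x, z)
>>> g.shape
(3, 17)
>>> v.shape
()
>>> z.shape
(17, 17)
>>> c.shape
(31, 3)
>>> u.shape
(3,)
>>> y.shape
()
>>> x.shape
(3, 17)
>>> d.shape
(3, 17)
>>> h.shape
(17, 3)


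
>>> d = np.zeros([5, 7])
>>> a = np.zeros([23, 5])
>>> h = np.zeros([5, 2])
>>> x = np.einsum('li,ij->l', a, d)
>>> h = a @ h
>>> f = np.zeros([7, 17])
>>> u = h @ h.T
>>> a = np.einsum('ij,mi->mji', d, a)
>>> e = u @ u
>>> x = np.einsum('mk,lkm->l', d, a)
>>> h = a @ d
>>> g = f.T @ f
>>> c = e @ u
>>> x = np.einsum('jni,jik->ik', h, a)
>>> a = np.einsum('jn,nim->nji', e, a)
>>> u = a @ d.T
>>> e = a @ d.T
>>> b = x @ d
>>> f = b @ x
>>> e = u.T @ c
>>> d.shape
(5, 7)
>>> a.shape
(23, 23, 7)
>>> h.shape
(23, 7, 7)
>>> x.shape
(7, 5)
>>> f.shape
(7, 5)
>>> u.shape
(23, 23, 5)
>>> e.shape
(5, 23, 23)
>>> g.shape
(17, 17)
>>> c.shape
(23, 23)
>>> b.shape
(7, 7)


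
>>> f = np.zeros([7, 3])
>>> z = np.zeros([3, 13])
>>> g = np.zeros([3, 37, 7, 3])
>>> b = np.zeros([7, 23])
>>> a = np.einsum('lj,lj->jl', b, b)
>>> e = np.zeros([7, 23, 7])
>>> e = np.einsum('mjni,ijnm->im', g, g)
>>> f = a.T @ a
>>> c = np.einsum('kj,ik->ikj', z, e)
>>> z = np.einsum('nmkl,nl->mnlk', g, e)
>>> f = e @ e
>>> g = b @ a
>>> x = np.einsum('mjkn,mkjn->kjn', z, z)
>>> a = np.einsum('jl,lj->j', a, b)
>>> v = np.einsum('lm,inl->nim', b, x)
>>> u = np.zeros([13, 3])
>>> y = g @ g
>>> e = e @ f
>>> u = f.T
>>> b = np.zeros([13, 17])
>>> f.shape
(3, 3)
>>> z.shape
(37, 3, 3, 7)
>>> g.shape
(7, 7)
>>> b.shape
(13, 17)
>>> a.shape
(23,)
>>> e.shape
(3, 3)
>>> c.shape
(3, 3, 13)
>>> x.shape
(3, 3, 7)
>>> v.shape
(3, 3, 23)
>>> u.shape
(3, 3)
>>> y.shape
(7, 7)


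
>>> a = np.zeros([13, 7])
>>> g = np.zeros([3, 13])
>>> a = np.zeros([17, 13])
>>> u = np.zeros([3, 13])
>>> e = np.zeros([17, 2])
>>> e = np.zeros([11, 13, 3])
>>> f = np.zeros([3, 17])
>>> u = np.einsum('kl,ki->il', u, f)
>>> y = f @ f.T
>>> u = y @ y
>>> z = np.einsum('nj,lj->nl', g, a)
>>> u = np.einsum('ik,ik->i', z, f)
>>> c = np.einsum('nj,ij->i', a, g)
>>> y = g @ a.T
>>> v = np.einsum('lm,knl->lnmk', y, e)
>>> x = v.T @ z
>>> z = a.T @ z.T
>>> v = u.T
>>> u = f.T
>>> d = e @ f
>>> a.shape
(17, 13)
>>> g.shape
(3, 13)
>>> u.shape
(17, 3)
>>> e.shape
(11, 13, 3)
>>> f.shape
(3, 17)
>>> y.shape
(3, 17)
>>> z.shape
(13, 3)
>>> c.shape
(3,)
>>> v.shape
(3,)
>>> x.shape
(11, 17, 13, 17)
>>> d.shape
(11, 13, 17)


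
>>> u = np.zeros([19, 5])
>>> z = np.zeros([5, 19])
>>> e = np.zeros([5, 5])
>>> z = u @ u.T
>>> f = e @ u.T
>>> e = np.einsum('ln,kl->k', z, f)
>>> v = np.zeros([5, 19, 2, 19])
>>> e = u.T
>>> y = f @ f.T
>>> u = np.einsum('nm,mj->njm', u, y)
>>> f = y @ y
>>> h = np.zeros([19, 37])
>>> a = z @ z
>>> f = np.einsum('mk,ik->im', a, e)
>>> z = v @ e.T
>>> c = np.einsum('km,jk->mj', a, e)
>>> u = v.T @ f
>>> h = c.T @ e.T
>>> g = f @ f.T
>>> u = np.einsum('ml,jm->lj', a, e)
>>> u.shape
(19, 5)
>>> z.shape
(5, 19, 2, 5)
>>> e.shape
(5, 19)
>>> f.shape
(5, 19)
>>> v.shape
(5, 19, 2, 19)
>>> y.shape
(5, 5)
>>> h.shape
(5, 5)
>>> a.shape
(19, 19)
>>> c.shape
(19, 5)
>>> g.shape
(5, 5)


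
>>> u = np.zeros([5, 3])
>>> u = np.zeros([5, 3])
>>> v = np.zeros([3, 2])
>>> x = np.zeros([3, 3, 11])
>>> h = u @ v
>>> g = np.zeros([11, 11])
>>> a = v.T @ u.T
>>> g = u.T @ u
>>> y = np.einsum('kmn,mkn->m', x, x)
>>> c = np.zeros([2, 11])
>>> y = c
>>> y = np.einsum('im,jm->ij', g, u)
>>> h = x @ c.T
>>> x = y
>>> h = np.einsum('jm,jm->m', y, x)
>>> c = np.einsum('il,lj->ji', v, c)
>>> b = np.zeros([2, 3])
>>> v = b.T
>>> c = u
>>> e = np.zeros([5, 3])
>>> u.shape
(5, 3)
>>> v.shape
(3, 2)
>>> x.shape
(3, 5)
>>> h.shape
(5,)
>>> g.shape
(3, 3)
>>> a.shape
(2, 5)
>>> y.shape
(3, 5)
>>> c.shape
(5, 3)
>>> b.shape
(2, 3)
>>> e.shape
(5, 3)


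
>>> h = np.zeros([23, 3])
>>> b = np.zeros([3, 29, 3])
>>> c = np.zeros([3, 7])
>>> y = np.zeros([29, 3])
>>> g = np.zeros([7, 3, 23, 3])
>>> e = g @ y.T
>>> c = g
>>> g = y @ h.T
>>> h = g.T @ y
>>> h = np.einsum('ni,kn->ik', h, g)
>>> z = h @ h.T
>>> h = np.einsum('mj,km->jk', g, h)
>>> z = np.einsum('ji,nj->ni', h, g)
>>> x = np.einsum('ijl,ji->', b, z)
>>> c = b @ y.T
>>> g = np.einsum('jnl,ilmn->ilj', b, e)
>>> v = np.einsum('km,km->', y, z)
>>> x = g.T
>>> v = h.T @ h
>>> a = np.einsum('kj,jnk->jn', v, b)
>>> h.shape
(23, 3)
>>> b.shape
(3, 29, 3)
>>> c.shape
(3, 29, 29)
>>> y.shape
(29, 3)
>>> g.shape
(7, 3, 3)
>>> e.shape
(7, 3, 23, 29)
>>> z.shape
(29, 3)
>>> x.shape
(3, 3, 7)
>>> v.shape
(3, 3)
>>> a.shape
(3, 29)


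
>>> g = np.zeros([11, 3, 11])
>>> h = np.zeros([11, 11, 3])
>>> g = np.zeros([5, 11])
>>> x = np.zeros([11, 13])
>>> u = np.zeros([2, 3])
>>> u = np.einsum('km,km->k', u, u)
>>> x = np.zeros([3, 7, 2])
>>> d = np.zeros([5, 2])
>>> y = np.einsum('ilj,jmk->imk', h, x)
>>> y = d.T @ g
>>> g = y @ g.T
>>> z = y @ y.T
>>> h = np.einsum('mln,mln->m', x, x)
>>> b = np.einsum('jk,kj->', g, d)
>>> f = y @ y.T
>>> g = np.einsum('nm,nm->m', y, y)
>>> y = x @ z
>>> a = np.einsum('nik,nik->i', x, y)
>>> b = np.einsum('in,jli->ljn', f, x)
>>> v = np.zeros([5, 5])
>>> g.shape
(11,)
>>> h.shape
(3,)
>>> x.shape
(3, 7, 2)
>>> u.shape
(2,)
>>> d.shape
(5, 2)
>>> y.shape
(3, 7, 2)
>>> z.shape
(2, 2)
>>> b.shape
(7, 3, 2)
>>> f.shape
(2, 2)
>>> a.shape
(7,)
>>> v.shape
(5, 5)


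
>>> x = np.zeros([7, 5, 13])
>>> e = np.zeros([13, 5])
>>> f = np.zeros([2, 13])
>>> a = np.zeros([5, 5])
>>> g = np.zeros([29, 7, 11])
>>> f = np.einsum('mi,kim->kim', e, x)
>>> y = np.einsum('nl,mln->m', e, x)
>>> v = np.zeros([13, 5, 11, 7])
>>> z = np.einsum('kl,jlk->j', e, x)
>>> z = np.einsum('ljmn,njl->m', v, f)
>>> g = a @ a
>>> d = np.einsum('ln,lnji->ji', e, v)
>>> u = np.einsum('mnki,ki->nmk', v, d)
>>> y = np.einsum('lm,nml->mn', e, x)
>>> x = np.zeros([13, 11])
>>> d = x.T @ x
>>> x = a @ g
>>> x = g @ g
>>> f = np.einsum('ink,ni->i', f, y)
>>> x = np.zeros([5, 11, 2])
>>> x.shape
(5, 11, 2)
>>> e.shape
(13, 5)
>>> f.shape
(7,)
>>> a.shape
(5, 5)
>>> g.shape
(5, 5)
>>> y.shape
(5, 7)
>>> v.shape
(13, 5, 11, 7)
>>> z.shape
(11,)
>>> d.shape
(11, 11)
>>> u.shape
(5, 13, 11)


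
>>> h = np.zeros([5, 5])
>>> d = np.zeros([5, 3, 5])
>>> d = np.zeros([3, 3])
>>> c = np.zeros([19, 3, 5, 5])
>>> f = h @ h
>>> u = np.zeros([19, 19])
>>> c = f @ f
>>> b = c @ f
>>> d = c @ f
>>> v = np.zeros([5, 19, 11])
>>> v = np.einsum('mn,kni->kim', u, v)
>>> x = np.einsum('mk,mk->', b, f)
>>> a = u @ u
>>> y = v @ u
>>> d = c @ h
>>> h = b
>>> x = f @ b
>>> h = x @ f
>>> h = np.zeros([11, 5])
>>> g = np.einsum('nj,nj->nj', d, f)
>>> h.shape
(11, 5)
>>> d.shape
(5, 5)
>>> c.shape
(5, 5)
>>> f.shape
(5, 5)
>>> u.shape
(19, 19)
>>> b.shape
(5, 5)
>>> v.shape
(5, 11, 19)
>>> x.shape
(5, 5)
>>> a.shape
(19, 19)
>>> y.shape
(5, 11, 19)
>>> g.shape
(5, 5)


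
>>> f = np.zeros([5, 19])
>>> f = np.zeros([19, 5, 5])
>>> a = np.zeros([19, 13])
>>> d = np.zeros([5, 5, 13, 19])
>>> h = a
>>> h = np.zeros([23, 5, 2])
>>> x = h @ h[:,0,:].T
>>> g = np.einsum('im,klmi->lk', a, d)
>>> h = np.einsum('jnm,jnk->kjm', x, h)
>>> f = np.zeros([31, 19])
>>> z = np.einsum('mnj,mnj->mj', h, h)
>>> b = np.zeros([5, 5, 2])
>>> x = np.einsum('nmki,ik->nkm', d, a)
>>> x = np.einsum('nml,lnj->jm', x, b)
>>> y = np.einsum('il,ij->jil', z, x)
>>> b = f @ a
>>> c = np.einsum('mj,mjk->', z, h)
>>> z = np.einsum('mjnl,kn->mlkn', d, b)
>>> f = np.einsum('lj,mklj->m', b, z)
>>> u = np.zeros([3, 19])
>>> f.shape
(5,)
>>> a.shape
(19, 13)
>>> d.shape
(5, 5, 13, 19)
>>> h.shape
(2, 23, 23)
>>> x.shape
(2, 13)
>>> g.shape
(5, 5)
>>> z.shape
(5, 19, 31, 13)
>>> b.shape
(31, 13)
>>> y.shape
(13, 2, 23)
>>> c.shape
()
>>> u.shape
(3, 19)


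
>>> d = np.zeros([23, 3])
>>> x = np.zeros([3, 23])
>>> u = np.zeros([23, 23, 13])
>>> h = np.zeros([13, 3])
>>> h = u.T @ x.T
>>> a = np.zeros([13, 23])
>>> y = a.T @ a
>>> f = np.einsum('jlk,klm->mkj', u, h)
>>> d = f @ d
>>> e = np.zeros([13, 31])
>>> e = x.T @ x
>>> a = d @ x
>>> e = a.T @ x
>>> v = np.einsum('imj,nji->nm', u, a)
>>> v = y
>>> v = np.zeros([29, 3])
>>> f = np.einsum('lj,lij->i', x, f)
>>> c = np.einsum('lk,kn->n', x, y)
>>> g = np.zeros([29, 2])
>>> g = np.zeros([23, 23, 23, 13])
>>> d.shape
(3, 13, 3)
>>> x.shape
(3, 23)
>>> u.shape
(23, 23, 13)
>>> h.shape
(13, 23, 3)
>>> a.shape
(3, 13, 23)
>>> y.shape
(23, 23)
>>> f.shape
(13,)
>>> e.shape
(23, 13, 23)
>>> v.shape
(29, 3)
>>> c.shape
(23,)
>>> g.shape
(23, 23, 23, 13)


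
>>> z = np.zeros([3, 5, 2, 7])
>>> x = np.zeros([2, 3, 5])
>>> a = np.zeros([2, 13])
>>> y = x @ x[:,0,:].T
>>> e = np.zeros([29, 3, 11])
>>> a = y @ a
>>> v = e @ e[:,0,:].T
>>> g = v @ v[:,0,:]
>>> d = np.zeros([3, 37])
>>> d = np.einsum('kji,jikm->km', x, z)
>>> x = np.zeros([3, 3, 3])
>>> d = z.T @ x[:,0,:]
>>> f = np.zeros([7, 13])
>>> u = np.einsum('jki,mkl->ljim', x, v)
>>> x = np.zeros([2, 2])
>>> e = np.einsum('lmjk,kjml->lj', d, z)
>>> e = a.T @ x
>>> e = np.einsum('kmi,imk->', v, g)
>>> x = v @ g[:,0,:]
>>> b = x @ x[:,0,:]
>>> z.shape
(3, 5, 2, 7)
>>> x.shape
(29, 3, 29)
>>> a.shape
(2, 3, 13)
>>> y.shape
(2, 3, 2)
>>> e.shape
()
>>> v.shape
(29, 3, 29)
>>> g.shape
(29, 3, 29)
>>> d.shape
(7, 2, 5, 3)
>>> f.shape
(7, 13)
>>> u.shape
(29, 3, 3, 29)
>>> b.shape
(29, 3, 29)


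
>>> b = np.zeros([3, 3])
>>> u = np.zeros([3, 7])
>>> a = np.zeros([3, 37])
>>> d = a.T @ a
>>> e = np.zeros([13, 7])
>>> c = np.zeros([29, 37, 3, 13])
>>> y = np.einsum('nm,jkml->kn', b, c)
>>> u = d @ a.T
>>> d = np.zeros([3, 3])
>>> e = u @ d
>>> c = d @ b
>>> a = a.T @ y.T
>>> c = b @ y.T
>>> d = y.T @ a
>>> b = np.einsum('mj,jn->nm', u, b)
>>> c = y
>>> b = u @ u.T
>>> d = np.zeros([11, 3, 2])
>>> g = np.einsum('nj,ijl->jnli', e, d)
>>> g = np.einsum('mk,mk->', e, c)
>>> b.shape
(37, 37)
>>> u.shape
(37, 3)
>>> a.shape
(37, 37)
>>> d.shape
(11, 3, 2)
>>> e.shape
(37, 3)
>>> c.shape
(37, 3)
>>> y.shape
(37, 3)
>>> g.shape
()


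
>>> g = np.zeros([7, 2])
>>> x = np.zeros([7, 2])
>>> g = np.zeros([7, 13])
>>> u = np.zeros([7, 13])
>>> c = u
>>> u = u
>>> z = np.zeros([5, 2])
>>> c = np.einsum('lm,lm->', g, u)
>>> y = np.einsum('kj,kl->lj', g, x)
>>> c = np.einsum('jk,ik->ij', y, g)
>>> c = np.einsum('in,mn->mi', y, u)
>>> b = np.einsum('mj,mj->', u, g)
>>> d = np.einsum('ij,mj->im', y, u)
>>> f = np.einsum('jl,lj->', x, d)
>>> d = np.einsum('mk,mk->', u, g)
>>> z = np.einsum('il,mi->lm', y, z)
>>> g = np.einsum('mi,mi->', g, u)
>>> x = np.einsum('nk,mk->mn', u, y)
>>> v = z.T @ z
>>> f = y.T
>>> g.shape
()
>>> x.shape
(2, 7)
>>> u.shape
(7, 13)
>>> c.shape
(7, 2)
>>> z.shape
(13, 5)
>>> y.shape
(2, 13)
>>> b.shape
()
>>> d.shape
()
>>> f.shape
(13, 2)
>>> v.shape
(5, 5)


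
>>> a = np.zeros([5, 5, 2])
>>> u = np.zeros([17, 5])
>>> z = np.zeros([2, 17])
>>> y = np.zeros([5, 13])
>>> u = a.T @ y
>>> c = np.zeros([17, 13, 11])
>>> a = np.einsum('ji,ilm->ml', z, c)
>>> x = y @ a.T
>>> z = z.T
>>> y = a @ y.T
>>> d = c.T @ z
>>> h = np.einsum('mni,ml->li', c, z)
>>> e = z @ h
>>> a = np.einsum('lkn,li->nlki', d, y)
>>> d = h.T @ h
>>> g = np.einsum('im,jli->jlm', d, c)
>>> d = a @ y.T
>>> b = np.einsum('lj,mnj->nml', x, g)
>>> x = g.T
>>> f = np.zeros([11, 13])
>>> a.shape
(2, 11, 13, 5)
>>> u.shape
(2, 5, 13)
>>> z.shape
(17, 2)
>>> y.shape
(11, 5)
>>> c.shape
(17, 13, 11)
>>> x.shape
(11, 13, 17)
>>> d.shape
(2, 11, 13, 11)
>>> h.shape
(2, 11)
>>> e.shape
(17, 11)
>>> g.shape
(17, 13, 11)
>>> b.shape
(13, 17, 5)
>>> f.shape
(11, 13)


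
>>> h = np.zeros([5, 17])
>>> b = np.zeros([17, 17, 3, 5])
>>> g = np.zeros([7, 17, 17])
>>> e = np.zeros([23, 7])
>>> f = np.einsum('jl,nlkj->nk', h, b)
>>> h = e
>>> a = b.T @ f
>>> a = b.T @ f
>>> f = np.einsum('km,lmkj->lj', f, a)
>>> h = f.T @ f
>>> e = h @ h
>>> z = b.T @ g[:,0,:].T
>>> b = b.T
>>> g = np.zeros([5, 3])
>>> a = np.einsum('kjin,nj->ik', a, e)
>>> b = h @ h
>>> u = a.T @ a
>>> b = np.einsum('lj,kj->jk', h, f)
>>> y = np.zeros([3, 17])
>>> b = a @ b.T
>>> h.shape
(3, 3)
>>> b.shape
(17, 3)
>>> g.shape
(5, 3)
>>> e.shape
(3, 3)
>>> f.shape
(5, 3)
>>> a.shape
(17, 5)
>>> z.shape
(5, 3, 17, 7)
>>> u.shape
(5, 5)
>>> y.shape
(3, 17)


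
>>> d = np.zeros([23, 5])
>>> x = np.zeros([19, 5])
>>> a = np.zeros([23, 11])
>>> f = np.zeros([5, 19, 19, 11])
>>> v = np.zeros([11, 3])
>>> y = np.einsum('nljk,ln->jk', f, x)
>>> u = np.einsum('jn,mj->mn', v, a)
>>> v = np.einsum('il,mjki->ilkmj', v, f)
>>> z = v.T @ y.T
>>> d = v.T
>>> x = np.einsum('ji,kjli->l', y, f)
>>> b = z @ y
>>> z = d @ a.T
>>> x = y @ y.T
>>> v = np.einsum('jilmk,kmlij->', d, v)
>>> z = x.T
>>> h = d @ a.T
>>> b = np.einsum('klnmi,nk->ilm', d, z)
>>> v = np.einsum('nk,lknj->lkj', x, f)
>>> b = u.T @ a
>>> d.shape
(19, 5, 19, 3, 11)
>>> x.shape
(19, 19)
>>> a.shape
(23, 11)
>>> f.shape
(5, 19, 19, 11)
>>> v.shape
(5, 19, 11)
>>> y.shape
(19, 11)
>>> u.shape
(23, 3)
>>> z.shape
(19, 19)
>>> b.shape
(3, 11)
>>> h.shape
(19, 5, 19, 3, 23)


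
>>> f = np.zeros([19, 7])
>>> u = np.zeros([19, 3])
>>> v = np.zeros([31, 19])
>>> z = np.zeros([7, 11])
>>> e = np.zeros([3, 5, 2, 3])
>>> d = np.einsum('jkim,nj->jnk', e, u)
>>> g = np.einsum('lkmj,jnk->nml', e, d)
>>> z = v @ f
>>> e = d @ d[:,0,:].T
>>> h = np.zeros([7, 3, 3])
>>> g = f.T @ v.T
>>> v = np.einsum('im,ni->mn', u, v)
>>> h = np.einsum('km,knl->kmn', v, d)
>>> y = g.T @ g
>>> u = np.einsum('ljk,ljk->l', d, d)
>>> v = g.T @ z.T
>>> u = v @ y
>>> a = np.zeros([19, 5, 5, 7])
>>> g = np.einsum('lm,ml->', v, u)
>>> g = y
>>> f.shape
(19, 7)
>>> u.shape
(31, 31)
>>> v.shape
(31, 31)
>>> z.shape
(31, 7)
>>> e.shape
(3, 19, 3)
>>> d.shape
(3, 19, 5)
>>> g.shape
(31, 31)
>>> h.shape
(3, 31, 19)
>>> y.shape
(31, 31)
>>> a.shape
(19, 5, 5, 7)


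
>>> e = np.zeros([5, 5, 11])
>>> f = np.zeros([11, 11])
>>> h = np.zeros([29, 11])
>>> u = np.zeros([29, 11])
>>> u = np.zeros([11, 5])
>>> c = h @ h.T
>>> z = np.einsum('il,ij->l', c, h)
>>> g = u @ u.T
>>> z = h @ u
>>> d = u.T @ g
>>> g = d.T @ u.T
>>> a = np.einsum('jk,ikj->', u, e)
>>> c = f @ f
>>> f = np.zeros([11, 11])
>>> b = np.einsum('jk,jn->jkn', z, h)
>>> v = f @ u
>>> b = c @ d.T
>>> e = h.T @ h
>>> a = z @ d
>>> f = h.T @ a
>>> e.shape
(11, 11)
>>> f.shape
(11, 11)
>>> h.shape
(29, 11)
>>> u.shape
(11, 5)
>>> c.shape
(11, 11)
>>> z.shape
(29, 5)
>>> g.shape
(11, 11)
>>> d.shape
(5, 11)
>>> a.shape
(29, 11)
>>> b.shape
(11, 5)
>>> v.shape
(11, 5)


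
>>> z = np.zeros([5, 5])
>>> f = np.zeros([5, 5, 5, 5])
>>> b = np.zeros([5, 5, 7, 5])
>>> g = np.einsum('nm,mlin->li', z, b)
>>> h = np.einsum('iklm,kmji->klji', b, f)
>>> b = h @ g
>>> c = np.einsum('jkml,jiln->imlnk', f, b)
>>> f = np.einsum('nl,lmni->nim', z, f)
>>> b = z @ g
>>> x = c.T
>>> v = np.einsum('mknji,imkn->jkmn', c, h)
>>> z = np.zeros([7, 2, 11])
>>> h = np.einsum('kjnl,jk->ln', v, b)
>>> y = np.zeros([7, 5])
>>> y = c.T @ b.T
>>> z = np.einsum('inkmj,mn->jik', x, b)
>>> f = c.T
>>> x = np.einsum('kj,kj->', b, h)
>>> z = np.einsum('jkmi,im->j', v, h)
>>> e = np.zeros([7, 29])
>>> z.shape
(7,)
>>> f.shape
(5, 7, 5, 5, 7)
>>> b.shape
(5, 7)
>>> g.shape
(5, 7)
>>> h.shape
(5, 7)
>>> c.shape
(7, 5, 5, 7, 5)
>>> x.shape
()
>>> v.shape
(7, 5, 7, 5)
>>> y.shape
(5, 7, 5, 5, 5)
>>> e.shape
(7, 29)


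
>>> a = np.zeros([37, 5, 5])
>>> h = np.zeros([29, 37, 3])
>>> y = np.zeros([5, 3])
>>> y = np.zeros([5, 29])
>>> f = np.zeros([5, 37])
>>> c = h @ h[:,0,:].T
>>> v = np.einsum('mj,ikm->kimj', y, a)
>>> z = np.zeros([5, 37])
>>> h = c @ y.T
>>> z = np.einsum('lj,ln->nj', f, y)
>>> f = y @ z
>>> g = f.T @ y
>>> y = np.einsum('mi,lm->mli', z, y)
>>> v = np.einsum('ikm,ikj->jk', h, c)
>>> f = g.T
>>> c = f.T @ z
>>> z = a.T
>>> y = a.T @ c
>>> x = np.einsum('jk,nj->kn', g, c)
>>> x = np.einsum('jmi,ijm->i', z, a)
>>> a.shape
(37, 5, 5)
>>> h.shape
(29, 37, 5)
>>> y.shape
(5, 5, 37)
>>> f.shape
(29, 37)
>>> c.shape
(37, 37)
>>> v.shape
(29, 37)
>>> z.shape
(5, 5, 37)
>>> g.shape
(37, 29)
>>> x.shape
(37,)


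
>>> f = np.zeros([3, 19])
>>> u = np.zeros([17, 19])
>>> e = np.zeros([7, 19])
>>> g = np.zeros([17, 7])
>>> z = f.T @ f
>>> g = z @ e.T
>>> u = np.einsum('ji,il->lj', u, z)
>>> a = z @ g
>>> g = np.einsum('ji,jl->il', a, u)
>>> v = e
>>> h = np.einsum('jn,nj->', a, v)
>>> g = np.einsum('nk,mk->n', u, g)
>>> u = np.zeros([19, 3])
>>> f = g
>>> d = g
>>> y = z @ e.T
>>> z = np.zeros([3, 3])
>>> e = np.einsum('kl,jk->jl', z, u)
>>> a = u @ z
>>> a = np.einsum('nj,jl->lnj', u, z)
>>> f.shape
(19,)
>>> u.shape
(19, 3)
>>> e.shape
(19, 3)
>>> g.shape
(19,)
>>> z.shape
(3, 3)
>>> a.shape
(3, 19, 3)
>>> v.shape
(7, 19)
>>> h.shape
()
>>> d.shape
(19,)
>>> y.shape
(19, 7)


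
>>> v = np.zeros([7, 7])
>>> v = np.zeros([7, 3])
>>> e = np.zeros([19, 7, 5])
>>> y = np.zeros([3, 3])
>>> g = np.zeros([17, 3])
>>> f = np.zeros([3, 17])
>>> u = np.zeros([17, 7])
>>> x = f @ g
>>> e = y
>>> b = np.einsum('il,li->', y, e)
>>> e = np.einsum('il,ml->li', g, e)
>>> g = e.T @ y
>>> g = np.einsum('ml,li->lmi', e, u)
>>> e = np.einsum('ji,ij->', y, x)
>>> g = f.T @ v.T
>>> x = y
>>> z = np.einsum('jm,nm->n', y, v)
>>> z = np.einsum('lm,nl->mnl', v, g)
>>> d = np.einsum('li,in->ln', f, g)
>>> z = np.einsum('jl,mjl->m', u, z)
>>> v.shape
(7, 3)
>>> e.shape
()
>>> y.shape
(3, 3)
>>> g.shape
(17, 7)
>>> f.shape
(3, 17)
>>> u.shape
(17, 7)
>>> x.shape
(3, 3)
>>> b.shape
()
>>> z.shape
(3,)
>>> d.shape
(3, 7)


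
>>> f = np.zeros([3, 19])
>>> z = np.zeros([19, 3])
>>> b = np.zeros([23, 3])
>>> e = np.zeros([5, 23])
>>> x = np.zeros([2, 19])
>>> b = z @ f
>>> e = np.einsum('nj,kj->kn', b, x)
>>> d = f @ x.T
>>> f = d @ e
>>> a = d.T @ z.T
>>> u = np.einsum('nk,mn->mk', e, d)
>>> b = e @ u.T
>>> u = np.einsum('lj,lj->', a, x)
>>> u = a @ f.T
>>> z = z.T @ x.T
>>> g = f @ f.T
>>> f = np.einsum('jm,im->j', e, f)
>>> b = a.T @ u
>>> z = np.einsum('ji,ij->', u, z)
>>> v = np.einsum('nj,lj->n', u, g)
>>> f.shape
(2,)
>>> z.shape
()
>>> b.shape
(19, 3)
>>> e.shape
(2, 19)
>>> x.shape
(2, 19)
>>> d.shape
(3, 2)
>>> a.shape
(2, 19)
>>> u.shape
(2, 3)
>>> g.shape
(3, 3)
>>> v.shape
(2,)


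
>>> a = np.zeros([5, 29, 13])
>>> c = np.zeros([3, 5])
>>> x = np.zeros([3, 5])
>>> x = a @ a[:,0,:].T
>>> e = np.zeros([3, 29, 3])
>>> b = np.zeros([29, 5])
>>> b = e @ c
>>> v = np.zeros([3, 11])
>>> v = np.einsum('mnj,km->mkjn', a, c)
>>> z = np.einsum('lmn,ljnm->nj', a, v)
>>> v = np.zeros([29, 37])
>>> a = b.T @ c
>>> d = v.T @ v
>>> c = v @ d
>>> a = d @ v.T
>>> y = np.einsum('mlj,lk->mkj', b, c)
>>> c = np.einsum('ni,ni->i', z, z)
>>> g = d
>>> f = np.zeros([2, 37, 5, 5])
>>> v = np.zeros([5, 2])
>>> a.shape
(37, 29)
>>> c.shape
(3,)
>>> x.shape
(5, 29, 5)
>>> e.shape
(3, 29, 3)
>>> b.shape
(3, 29, 5)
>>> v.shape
(5, 2)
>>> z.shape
(13, 3)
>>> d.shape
(37, 37)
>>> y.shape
(3, 37, 5)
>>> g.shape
(37, 37)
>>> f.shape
(2, 37, 5, 5)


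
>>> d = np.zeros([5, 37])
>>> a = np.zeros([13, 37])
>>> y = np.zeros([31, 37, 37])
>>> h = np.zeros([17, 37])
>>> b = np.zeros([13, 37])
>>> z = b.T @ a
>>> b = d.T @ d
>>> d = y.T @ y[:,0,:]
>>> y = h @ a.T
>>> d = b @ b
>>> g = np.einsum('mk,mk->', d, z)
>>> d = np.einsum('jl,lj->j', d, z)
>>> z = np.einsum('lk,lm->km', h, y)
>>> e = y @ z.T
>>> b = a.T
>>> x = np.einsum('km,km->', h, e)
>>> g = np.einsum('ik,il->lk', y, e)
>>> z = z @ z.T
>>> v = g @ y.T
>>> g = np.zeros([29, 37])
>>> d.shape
(37,)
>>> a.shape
(13, 37)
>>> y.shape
(17, 13)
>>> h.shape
(17, 37)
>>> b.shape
(37, 13)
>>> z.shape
(37, 37)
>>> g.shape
(29, 37)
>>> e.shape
(17, 37)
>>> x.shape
()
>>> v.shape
(37, 17)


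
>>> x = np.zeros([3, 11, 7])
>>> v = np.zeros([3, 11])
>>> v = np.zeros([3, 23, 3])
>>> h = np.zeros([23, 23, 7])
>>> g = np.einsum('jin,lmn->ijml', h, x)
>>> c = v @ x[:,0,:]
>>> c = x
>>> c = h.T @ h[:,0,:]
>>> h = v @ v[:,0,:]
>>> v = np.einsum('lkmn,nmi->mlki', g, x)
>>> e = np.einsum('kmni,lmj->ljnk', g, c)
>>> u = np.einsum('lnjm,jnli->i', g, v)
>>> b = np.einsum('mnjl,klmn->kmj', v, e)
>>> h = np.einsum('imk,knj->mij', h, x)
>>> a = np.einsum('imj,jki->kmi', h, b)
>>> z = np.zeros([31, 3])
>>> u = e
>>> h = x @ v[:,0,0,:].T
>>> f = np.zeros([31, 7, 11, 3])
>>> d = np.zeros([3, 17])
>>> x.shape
(3, 11, 7)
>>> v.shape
(11, 23, 23, 7)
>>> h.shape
(3, 11, 11)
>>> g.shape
(23, 23, 11, 3)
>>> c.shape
(7, 23, 7)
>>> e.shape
(7, 7, 11, 23)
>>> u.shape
(7, 7, 11, 23)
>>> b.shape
(7, 11, 23)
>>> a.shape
(11, 3, 23)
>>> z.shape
(31, 3)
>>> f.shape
(31, 7, 11, 3)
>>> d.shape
(3, 17)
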